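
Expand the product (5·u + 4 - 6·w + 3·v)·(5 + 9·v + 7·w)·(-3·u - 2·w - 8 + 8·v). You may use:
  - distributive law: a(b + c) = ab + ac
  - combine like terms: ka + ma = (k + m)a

(5·u + 4 - 6·w + 3·v)·(5 + 9·v + 7·w)·(-3·u - 2·w - 8 + 8·v)
= (25·u + 45·u·v + 35·u·w + 20 + 36·v + 28·w - 30·w - 54·v·w - 42·w² + 15·v + 27·v² + 21·v·w)·(-3·u - 2·w - 8 + 8·v)    [distributive law]
= (25·u + 45·u·v + 35·u·w + 20 + 51·v - 2·w - 33·v·w - 42·w² + 27·v²)·(-3·u - 2·w - 8 + 8·v)    [combine like terms]
= -75·u² - 50·u·w - 200·u + 200·u·v - 135·u²·v - 90·u·v·w - 360·u·v + 360·u·v² - 105·u²·w - 70·u·w² - 280·u·w + 280·u·v·w - 60·u - 40·w - 160 + 160·v - 153·u·v - 102·v·w - 408·v + 408·v² + 6·u·w + 4·w² + 16·w - 16·v·w + 99·u·v·w + 66·v·w² + 264·v·w - 264·v²·w + 126·u·w² + 84·w³ + 336·w² - 336·v·w² - 81·u·v² - 54·v²·w - 216·v² + 216·v³    [distributive law]
= -75·u² - 324·u·w - 260·u - 313·u·v - 135·u²·v + 289·u·v·w + 279·u·v² - 105·u²·w + 56·u·w² - 24·w - 160 - 248·v + 146·v·w + 192·v² + 340·w² - 270·v·w² - 318·v²·w + 84·w³ + 216·v³    [combine like terms]

-75·u² - 324·u·w - 260·u - 313·u·v - 135·u²·v + 289·u·v·w + 279·u·v² - 105·u²·w + 56·u·w² - 24·w - 160 - 248·v + 146·v·w + 192·v² + 340·w² - 270·v·w² - 318·v²·w + 84·w³ + 216·v³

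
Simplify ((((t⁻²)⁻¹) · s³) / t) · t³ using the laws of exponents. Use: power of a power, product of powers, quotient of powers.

((((t⁻²)⁻¹) · s³) / t) · t³
= ((t² · s³) / t) · t³    [power of a power]
= s³·t⁴    [quotient of powers; product of powers]

s³·t⁴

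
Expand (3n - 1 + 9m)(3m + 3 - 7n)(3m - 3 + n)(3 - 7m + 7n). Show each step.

-2106m²n + 1512m³n - 126m²n² + 492mn + 734mn² - 672mn³ - 90n - 120n² + 490n³ - 147n⁴ + 540m² + 306m³ - 306m + 27 - 567m⁴

(3n - 1 + 9m)(3m + 3 - 7n)(3m - 3 + n)(3 - 7m + 7n)
= (9mn + 9n - 21n² - 3m - 3 + 7n + 27m² + 27m - 63mn)(3m - 3 + n)(3 - 7m + 7n)    [distributive law]
= (-54mn + 16n - 21n² + 24m - 3 + 27m²)(3m - 3 + n)(3 - 7m + 7n)    [combine like terms]
= (-162m²n + 162mn - 54mn² + 48mn - 48n + 16n² - 63mn² + 63n² - 21n³ + 72m² - 72m + 24mn - 9m + 9 - 3n + 81m³ - 81m² + 27m²n)(3 - 7m + 7n)    [distributive law]
= (-135m²n + 234mn - 117mn² - 51n + 79n² - 21n³ - 9m² - 81m + 9 + 81m³)(3 - 7m + 7n)    [combine like terms]
= -405m²n + 945m³n - 945m²n² + 702mn - 1638m²n + 1638mn² - 351mn² + 819m²n² - 819mn³ - 153n + 357mn - 357n² + 237n² - 553mn² + 553n³ - 63n³ + 147mn³ - 147n⁴ - 27m² + 63m³ - 63m²n - 243m + 567m² - 567mn + 27 - 63m + 63n + 243m³ - 567m⁴ + 567m³n    [distributive law]
= -2106m²n + 1512m³n - 126m²n² + 492mn + 734mn² - 672mn³ - 90n - 120n² + 490n³ - 147n⁴ + 540m² + 306m³ - 306m + 27 - 567m⁴    [combine like terms]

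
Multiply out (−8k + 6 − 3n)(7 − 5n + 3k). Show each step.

−38k + 31kn − 24k^2 + 42 − 51n + 15n^2

(−8k + 6 − 3n)(7 − 5n + 3k)
= −56k + 40kn − 24k^2 + 42 − 30n + 18k − 21n + 15n^2 − 9kn    [distributive law]
= −38k + 31kn − 24k^2 + 42 − 51n + 15n^2    [combine like terms]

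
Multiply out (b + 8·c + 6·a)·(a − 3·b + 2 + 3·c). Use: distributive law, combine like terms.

(b + 8·c + 6·a)·(a − 3·b + 2 + 3·c)
= a·b − 3·b^2 + 2·b + 3·b·c + 8·a·c − 24·b·c + 16·c + 24·c^2 + 6·a^2 − 18·a·b + 12·a + 18·a·c    [distributive law]
= −17·a·b − 3·b^2 + 2·b − 21·b·c + 26·a·c + 16·c + 24·c^2 + 6·a^2 + 12·a    [combine like terms]

−17·a·b − 3·b^2 + 2·b − 21·b·c + 26·a·c + 16·c + 24·c^2 + 6·a^2 + 12·a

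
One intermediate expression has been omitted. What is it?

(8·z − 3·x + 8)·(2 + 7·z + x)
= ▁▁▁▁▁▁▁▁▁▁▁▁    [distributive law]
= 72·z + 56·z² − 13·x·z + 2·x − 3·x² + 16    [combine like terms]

By distributive law:

16·z + 56·z² + 8·x·z − 6·x − 21·x·z − 3·x² + 16 + 56·z + 8·x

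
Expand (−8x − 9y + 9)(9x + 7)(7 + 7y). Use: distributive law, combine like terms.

(−8x − 9y + 9)(9x + 7)(7 + 7y)
= (−72x^2 − 56x − 81xy − 63y + 81x + 63)(7 + 7y)    [distributive law]
= (−72x^2 + 25x − 81xy − 63y + 63)(7 + 7y)    [combine like terms]
= −504x^2 − 504x^2y + 175x + 175xy − 567xy − 567xy^2 − 441y − 441y^2 + 441 + 441y    [distributive law]
= −504x^2 − 504x^2y + 175x − 392xy − 567xy^2 − 441y^2 + 441    [combine like terms]

−504x^2 − 504x^2y + 175x − 392xy − 567xy^2 − 441y^2 + 441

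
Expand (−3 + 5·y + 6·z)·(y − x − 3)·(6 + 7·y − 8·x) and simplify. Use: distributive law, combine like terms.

−45·y − 96·y^2 + 135·x·y − 54·x − 24·x^2 + 54 + 35·y^3 − 75·x·y^2 + 40·x^2·y − 90·y·z + 42·y^2·z − 90·x·y·z + 108·x·z + 48·x^2·z − 108·z

(−3 + 5·y + 6·z)·(y − x − 3)·(6 + 7·y − 8·x)
= (−3·y + 3·x + 9 + 5·y^2 − 5·x·y − 15·y + 6·y·z − 6·x·z − 18·z)·(6 + 7·y − 8·x)    [distributive law]
= (−18·y + 3·x + 9 + 5·y^2 − 5·x·y + 6·y·z − 6·x·z − 18·z)·(6 + 7·y − 8·x)    [combine like terms]
= −108·y − 126·y^2 + 144·x·y + 18·x + 21·x·y − 24·x^2 + 54 + 63·y − 72·x + 30·y^2 + 35·y^3 − 40·x·y^2 − 30·x·y − 35·x·y^2 + 40·x^2·y + 36·y·z + 42·y^2·z − 48·x·y·z − 36·x·z − 42·x·y·z + 48·x^2·z − 108·z − 126·y·z + 144·x·z    [distributive law]
= −45·y − 96·y^2 + 135·x·y − 54·x − 24·x^2 + 54 + 35·y^3 − 75·x·y^2 + 40·x^2·y − 90·y·z + 42·y^2·z − 90·x·y·z + 108·x·z + 48·x^2·z − 108·z    [combine like terms]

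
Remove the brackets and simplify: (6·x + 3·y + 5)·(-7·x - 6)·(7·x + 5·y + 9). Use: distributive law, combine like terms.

(6·x + 3·y + 5)·(-7·x - 6)·(7·x + 5·y + 9)
= (-42·x^2 - 36·x - 21·x·y - 18·y - 35·x - 30)·(7·x + 5·y + 9)    [distributive law]
= (-42·x^2 - 71·x - 21·x·y - 18·y - 30)·(7·x + 5·y + 9)    [combine like terms]
= -294·x^3 - 210·x^2·y - 378·x^2 - 497·x^2 - 355·x·y - 639·x - 147·x^2·y - 105·x·y^2 - 189·x·y - 126·x·y - 90·y^2 - 162·y - 210·x - 150·y - 270    [distributive law]
= -294·x^3 - 357·x^2·y - 875·x^2 - 670·x·y - 849·x - 105·x·y^2 - 90·y^2 - 312·y - 270    [combine like terms]

-294·x^3 - 357·x^2·y - 875·x^2 - 670·x·y - 849·x - 105·x·y^2 - 90·y^2 - 312·y - 270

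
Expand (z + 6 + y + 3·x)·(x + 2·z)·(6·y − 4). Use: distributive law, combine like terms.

42·x·y·z − 28·x·z + 12·y·z² − 8·z² + 32·x·y − 24·x + 64·y·z − 48·z + 6·x·y² + 12·y²·z + 18·x²·y − 12·x²

(z + 6 + y + 3·x)·(x + 2·z)·(6·y − 4)
= (x·z + 2·z² + 6·x + 12·z + x·y + 2·y·z + 3·x² + 6·x·z)·(6·y − 4)    [distributive law]
= (7·x·z + 2·z² + 6·x + 12·z + x·y + 2·y·z + 3·x²)·(6·y − 4)    [combine like terms]
= 42·x·y·z − 28·x·z + 12·y·z² − 8·z² + 36·x·y − 24·x + 72·y·z − 48·z + 6·x·y² − 4·x·y + 12·y²·z − 8·y·z + 18·x²·y − 12·x²    [distributive law]
= 42·x·y·z − 28·x·z + 12·y·z² − 8·z² + 32·x·y − 24·x + 64·y·z − 48·z + 6·x·y² + 12·y²·z + 18·x²·y − 12·x²    [combine like terms]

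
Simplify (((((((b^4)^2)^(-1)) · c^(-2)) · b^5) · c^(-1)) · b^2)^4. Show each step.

(((((((b^4)^2)^(-1)) · c^(-2)) · b^5) · c^(-1)) · b^2)^4
= (((((((b^4)^2)^(-1)) · c^(-2)) · b^5) · c^(-1))^4) · ((b^2)^4)    [power of a product]
= (((((((b^4)^2)^(-1)) · c^(-2)) · b^5)^4) · ((c^(-1))^4)) · ((b^2)^4)    [power of a product]
= (((((((b^4)^2)^(-1)) · c^(-2))^4) · ((b^5)^4)) · ((c^(-1))^4)) · ((b^2)^4)    [power of a product]
= (((((((b^4)^2)^(-1))^4) · ((c^(-2))^4)) · ((b^5)^4)) · ((c^(-1))^4)) · ((b^2)^4)    [power of a product]
= ((((((b^4)^2)^(-4)) · ((c^(-2))^4)) · ((b^5)^4)) · ((c^(-1))^4)) · ((b^2)^4)    [power of a power]
= (((((b^4)^(-8)) · ((c^(-2))^4)) · ((b^5)^4)) · ((c^(-1))^4)) · ((b^2)^4)    [power of a power]
= (((b^(-32) · ((c^(-2))^4)) · ((b^5)^4)) · ((c^(-1))^4)) · ((b^2)^4)    [power of a power]
= (((b^(-32) · c^(-8)) · ((b^5)^4)) · ((c^(-1))^4)) · ((b^2)^4)    [power of a power]
= (((b^(-32) · c^(-8)) · b^20) · ((c^(-1))^4)) · ((b^2)^4)    [power of a power]
= (((b^(-32) · c^(-8)) · b^20) · c^(-4)) · ((b^2)^4)    [power of a power]
= (((b^(-32) · c^(-8)) · b^20) · c^(-4)) · b^8    [power of a power]
= b^(-4)c^(-12)    [product of powers]

b^(-4)c^(-12)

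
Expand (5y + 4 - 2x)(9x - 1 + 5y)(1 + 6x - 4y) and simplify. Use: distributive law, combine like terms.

(5y + 4 - 2x)(9x - 1 + 5y)(1 + 6x - 4y)
= (45xy - 5y + 25y^2 + 36x - 4 + 20y - 18x^2 + 2x - 10xy)(1 + 6x - 4y)    [distributive law]
= (35xy + 15y + 25y^2 + 38x - 4 - 18x^2)(1 + 6x - 4y)    [combine like terms]
= 35xy + 210x^2y - 140xy^2 + 15y + 90xy - 60y^2 + 25y^2 + 150xy^2 - 100y^3 + 38x + 228x^2 - 152xy - 4 - 24x + 16y - 18x^2 - 108x^3 + 72x^2y    [distributive law]
= -27xy + 282x^2y + 10xy^2 + 31y - 35y^2 - 100y^3 + 14x + 210x^2 - 4 - 108x^3    [combine like terms]

-27xy + 282x^2y + 10xy^2 + 31y - 35y^2 - 100y^3 + 14x + 210x^2 - 4 - 108x^3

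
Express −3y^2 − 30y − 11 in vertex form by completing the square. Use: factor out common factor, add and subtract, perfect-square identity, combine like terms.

−3(y + 5)^2 + 64

−3y^2 − 30y − 11
= −3(y^2 + 10y) − 11    [factor out -3 from the y-terms]
= −3(y^2 + 10y + 25 − 25) − 11    [add and subtract 25 inside the bracket]
= −3(y + 5)^2 + 75 − 11    [perfect-square identity]
= −3(y + 5)^2 + 64    [combine constants]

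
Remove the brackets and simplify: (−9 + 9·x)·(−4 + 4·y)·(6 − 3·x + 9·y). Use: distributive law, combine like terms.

216 − 324·x + 108·y − 324·y² + 108·x² − 108·x²·y + 324·x·y²

(−9 + 9·x)·(−4 + 4·y)·(6 − 3·x + 9·y)
= (36 − 36·y − 36·x + 36·x·y)·(6 − 3·x + 9·y)    [distributive law]
= 216 − 108·x + 324·y − 216·y + 108·x·y − 324·y² − 216·x + 108·x² − 324·x·y + 216·x·y − 108·x²·y + 324·x·y²    [distributive law]
= 216 − 324·x + 108·y − 324·y² + 108·x² − 108·x²·y + 324·x·y²    [combine like terms]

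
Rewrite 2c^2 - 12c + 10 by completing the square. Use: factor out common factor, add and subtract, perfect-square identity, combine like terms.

2c^2 - 12c + 10
= 2(c^2 - 6c) + 10    [factor out 2 from the c-terms]
= 2(c^2 - 6c + 9 - 9) + 10    [add and subtract 9 inside the bracket]
= 2(c - 3)^2 - 18 + 10    [perfect-square identity]
= 2(c - 3)^2 - 8    [combine constants]

2(c - 3)^2 - 8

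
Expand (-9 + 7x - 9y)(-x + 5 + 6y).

(-9 + 7x - 9y)(-x + 5 + 6y)
= 9x - 45 - 54y - 7x² + 35x + 42xy + 9xy - 45y - 54y²    [distributive law]
= 44x - 45 - 99y - 7x² + 51xy - 54y²    [combine like terms]

44x - 45 - 99y - 7x² + 51xy - 54y²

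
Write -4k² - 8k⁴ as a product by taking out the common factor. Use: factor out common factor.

4k²(-1 - 2k²)

-4k² - 8k⁴
= 4(-k² - 2k⁴)    [factor out 4]
= 4k²(-1 - 2k²)    [factor out k²]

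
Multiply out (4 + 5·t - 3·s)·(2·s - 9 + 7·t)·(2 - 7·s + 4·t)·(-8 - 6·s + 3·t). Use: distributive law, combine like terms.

-2144·s + 124·s² + 138·s·t + 1206·s³ - 2617·s²·t + 3011·s·t² + 576 + 1208·t - 550·t² - 1114·t³ - 192·s³·t + 1893·s²·t² - 1707·s·t³ + 420·t⁴ - 252·s⁴

(4 + 5·t - 3·s)·(2·s - 9 + 7·t)·(2 - 7·s + 4·t)·(-8 - 6·s + 3·t)
= (8·s - 36 + 28·t + 10·s·t - 45·t + 35·t² - 6·s² + 27·s - 21·s·t)·(2 - 7·s + 4·t)·(-8 - 6·s + 3·t)    [distributive law]
= (35·s - 36 - 17·t - 11·s·t + 35·t² - 6·s²)·(2 - 7·s + 4·t)·(-8 - 6·s + 3·t)    [combine like terms]
= (70·s - 245·s² + 140·s·t - 72 + 252·s - 144·t - 34·t + 119·s·t - 68·t² - 22·s·t + 77·s²·t - 44·s·t² + 70·t² - 245·s·t² + 140·t³ - 12·s² + 42·s³ - 24·s²·t)·(-8 - 6·s + 3·t)    [distributive law]
= (322·s - 257·s² + 237·s·t - 72 - 178·t + 2·t² + 53·s²·t - 289·s·t² + 140·t³ + 42·s³)·(-8 - 6·s + 3·t)    [combine like terms]
= -2576·s - 1932·s² + 966·s·t + 2056·s² + 1542·s³ - 771·s²·t - 1896·s·t - 1422·s²·t + 711·s·t² + 576 + 432·s - 216·t + 1424·t + 1068·s·t - 534·t² - 16·t² - 12·s·t² + 6·t³ - 424·s²·t - 318·s³·t + 159·s²·t² + 2312·s·t² + 1734·s²·t² - 867·s·t³ - 1120·t³ - 840·s·t³ + 420·t⁴ - 336·s³ - 252·s⁴ + 126·s³·t    [distributive law]
= -2144·s + 124·s² + 138·s·t + 1206·s³ - 2617·s²·t + 3011·s·t² + 576 + 1208·t - 550·t² - 1114·t³ - 192·s³·t + 1893·s²·t² - 1707·s·t³ + 420·t⁴ - 252·s⁴    [combine like terms]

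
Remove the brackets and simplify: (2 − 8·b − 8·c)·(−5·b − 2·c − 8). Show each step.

54·b + 60·c − 16 + 40·b^2 + 56·b·c + 16·c^2

(2 − 8·b − 8·c)·(−5·b − 2·c − 8)
= −10·b − 4·c − 16 + 40·b^2 + 16·b·c + 64·b + 40·b·c + 16·c^2 + 64·c    [distributive law]
= 54·b + 60·c − 16 + 40·b^2 + 56·b·c + 16·c^2    [combine like terms]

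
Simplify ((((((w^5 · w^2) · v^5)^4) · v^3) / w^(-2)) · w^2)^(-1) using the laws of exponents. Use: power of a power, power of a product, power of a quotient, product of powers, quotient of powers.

v^(-23)·w^(-32)

((((((w^5 · w^2) · v^5)^4) · v^3) / w^(-2)) · w^2)^(-1)
= ((((((w^5 · w^2) · v^5)^4) · v^3) / w^(-2))^(-1)) · ((w^2)^(-1))    [power of a product]
= ((((((w^5 · w^2) · v^5)^4) · v^3)^(-1)) / ((w^(-2))^(-1))) · ((w^2)^(-1))    [power of a quotient]
= ((((((w^5 · w^2) · v^5)^4)^(-1)) · ((v^3)^(-1))) / ((w^(-2))^(-1))) · ((w^2)^(-1))    [power of a product]
= (((((w^5 · w^2) · v^5)^(-4)) · ((v^3)^(-1))) / ((w^(-2))^(-1))) · ((w^2)^(-1))    [power of a power]
= (((((w^5 · w^2)^(-4)) · ((v^5)^(-4))) · ((v^3)^(-1))) / ((w^(-2))^(-1))) · ((w^2)^(-1))    [power of a product]
= ((((((w^5)^(-4)) · ((w^2)^(-4))) · ((v^5)^(-4))) · ((v^3)^(-1))) / ((w^(-2))^(-1))) · ((w^2)^(-1))    [power of a product]
= ((((w^(-20) · ((w^2)^(-4))) · ((v^5)^(-4))) · ((v^3)^(-1))) / ((w^(-2))^(-1))) · ((w^2)^(-1))    [power of a power]
= ((((w^(-20) · w^(-8)) · ((v^5)^(-4))) · ((v^3)^(-1))) / ((w^(-2))^(-1))) · ((w^2)^(-1))    [power of a power]
= (((w^(-28) · ((v^5)^(-4))) · ((v^3)^(-1))) / ((w^(-2))^(-1))) · ((w^2)^(-1))    [product of powers]
= (((w^(-28) · v^(-20)) · ((v^3)^(-1))) / ((w^(-2))^(-1))) · ((w^2)^(-1))    [power of a power]
= (((w^(-28) · v^(-20)) · v^(-3)) / ((w^(-2))^(-1))) · ((w^2)^(-1))    [power of a power]
= (((w^(-28) · v^(-20)) · v^(-3)) / w^2) · ((w^2)^(-1))    [power of a power]
= (((w^(-28) · v^(-20)) · v^(-3)) / w^2) · w^(-2)    [power of a power]
= v^(-23)·w^(-32)    [quotient of powers; product of powers]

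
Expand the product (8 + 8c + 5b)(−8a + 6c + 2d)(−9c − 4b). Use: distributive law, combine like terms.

576ac + 256ab − 432c² − 192bc − 144cd − 64bd + 576ac² + 616abc − 432c³ − 462bc² − 144c²d − 154bcd + 160ab² − 120b²c − 40b²d

(8 + 8c + 5b)(−8a + 6c + 2d)(−9c − 4b)
= (−64a + 48c + 16d − 64ac + 48c² + 16cd − 40ab + 30bc + 10bd)(−9c − 4b)    [distributive law]
= 576ac + 256ab − 432c² − 192bc − 144cd − 64bd + 576ac² + 256abc − 432c³ − 192bc² − 144c²d − 64bcd + 360abc + 160ab² − 270bc² − 120b²c − 90bcd − 40b²d    [distributive law]
= 576ac + 256ab − 432c² − 192bc − 144cd − 64bd + 576ac² + 616abc − 432c³ − 462bc² − 144c²d − 154bcd + 160ab² − 120b²c − 40b²d    [combine like terms]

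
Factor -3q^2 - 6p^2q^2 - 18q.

3q(-q - 2p^2q - 6)

-3q^2 - 6p^2q^2 - 18q
= 3(-q^2 - 2p^2q^2 - 6q)    [factor out 3]
= 3q(-q - 2p^2q - 6)    [factor out q]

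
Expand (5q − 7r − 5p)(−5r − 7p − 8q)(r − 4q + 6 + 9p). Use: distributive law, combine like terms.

(5q − 7r − 5p)(−5r − 7p − 8q)(r − 4q + 6 + 9p)
= (−25qr − 35pq − 40q^2 + 35r^2 + 49pr + 56qr + 25pr + 35p^2 + 40pq)(r − 4q + 6 + 9p)    [distributive law]
= (31qr + 5pq − 40q^2 + 35r^2 + 74pr + 35p^2)(r − 4q + 6 + 9p)    [combine like terms]
= 31qr^2 − 124q^2r + 186qr + 279pqr + 5pqr − 20pq^2 + 30pq + 45p^2q − 40q^2r + 160q^3 − 240q^2 − 360pq^2 + 35r^3 − 140qr^2 + 210r^2 + 315pr^2 + 74pr^2 − 296pqr + 444pr + 666p^2r + 35p^2r − 140p^2q + 210p^2 + 315p^3    [distributive law]
= −109qr^2 − 164q^2r + 186qr − 12pqr − 380pq^2 + 30pq − 95p^2q + 160q^3 − 240q^2 + 35r^3 + 210r^2 + 389pr^2 + 444pr + 701p^2r + 210p^2 + 315p^3    [combine like terms]

−109qr^2 − 164q^2r + 186qr − 12pqr − 380pq^2 + 30pq − 95p^2q + 160q^3 − 240q^2 + 35r^3 + 210r^2 + 389pr^2 + 444pr + 701p^2r + 210p^2 + 315p^3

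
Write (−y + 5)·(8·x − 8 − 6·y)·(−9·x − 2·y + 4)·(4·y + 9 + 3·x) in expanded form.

(−y + 5)·(8·x − 8 − 6·y)·(−9·x − 2·y + 4)·(4·y + 9 + 3·x)
= (−8·x·y + 8·y + 6·y^2 + 40·x − 40 − 30·y)·(−9·x − 2·y + 4)·(4·y + 9 + 3·x)    [distributive law]
= (−8·x·y − 22·y + 6·y^2 + 40·x − 40)·(−9·x − 2·y + 4)·(4·y + 9 + 3·x)    [combine like terms]
= (72·x^2·y + 16·x·y^2 − 32·x·y + 198·x·y + 44·y^2 − 88·y − 54·x·y^2 − 12·y^3 + 24·y^2 − 360·x^2 − 80·x·y + 160·x + 360·x + 80·y − 160)·(4·y + 9 + 3·x)    [distributive law]
= (72·x^2·y − 38·x·y^2 + 86·x·y + 68·y^2 − 8·y − 12·y^3 − 360·x^2 + 520·x − 160)·(4·y + 9 + 3·x)    [combine like terms]
= 288·x^2·y^2 + 648·x^2·y + 216·x^3·y − 152·x·y^3 − 342·x·y^2 − 114·x^2·y^2 + 344·x·y^2 + 774·x·y + 258·x^2·y + 272·y^3 + 612·y^2 + 204·x·y^2 − 32·y^2 − 72·y − 24·x·y − 48·y^4 − 108·y^3 − 36·x·y^3 − 1440·x^2·y − 3240·x^2 − 1080·x^3 + 2080·x·y + 4680·x + 1560·x^2 − 640·y − 1440 − 480·x    [distributive law]
= 174·x^2·y^2 − 534·x^2·y + 216·x^3·y − 188·x·y^3 + 206·x·y^2 + 2830·x·y + 164·y^3 + 580·y^2 − 712·y − 48·y^4 − 1680·x^2 − 1080·x^3 + 4200·x − 1440    [combine like terms]

174·x^2·y^2 − 534·x^2·y + 216·x^3·y − 188·x·y^3 + 206·x·y^2 + 2830·x·y + 164·y^3 + 580·y^2 − 712·y − 48·y^4 − 1680·x^2 − 1080·x^3 + 4200·x − 1440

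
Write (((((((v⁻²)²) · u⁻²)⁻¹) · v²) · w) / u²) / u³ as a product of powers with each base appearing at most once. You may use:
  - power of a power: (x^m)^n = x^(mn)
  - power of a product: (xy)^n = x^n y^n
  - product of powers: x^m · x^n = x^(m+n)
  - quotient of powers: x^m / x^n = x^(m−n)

(((((((v⁻²)²) · u⁻²)⁻¹) · v²) · w) / u²) / u³
= (((((((v⁻²)²)⁻¹) · ((u⁻²)⁻¹)) · v²) · w) / u²) / u³    [power of a product]
= ((((((v⁻²)⁻²) · ((u⁻²)⁻¹)) · v²) · w) / u²) / u³    [power of a power]
= ((((v⁴ · ((u⁻²)⁻¹)) · v²) · w) / u²) / u³    [power of a power]
= ((((v⁴ · u²) · v²) · w) / u²) / u³    [power of a power]
= u⁻³v⁶w    [quotient of powers; product of powers]

u⁻³v⁶w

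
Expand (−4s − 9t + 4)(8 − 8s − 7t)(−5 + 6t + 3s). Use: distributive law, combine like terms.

(−4s − 9t + 4)(8 − 8s − 7t)(−5 + 6t + 3s)
= (−32s + 32s² + 28st − 72t + 72st + 63t² + 32 − 32s − 28t)(−5 + 6t + 3s)    [distributive law]
= (−64s + 32s² + 100st − 100t + 63t² + 32)(−5 + 6t + 3s)    [combine like terms]
= 320s − 384st − 192s² − 160s² + 192s²t + 96s³ − 500st + 600st² + 300s²t + 500t − 600t² − 300st − 315t² + 378t³ + 189st² − 160 + 192t + 96s    [distributive law]
= 416s − 1184st − 352s² + 492s²t + 96s³ + 789st² + 692t − 915t² + 378t³ − 160    [combine like terms]

416s − 1184st − 352s² + 492s²t + 96s³ + 789st² + 692t − 915t² + 378t³ − 160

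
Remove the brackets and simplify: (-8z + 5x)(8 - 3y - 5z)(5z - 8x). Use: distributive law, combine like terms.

(-8z + 5x)(8 - 3y - 5z)(5z - 8x)
= (-64z + 24yz + 40z² + 40x - 15xy - 25xz)(5z - 8x)    [distributive law]
= -320z² + 512xz + 120yz² - 192xyz + 200z³ - 320xz² + 200xz - 320x² - 75xyz + 120x²y - 125xz² + 200x²z    [distributive law]
= -320z² + 712xz + 120yz² - 267xyz + 200z³ - 445xz² - 320x² + 120x²y + 200x²z    [combine like terms]

-320z² + 712xz + 120yz² - 267xyz + 200z³ - 445xz² - 320x² + 120x²y + 200x²z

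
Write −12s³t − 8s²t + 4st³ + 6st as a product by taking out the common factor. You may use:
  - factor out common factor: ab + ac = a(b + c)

2st(−6s² − 4s + 2t² + 3)

−12s³t − 8s²t + 4st³ + 6st
= 2(−6s³t − 4s²t + 2st³ + 3st)    [factor out 2]
= 2st(−6s² − 4s + 2t² + 3)    [factor out st]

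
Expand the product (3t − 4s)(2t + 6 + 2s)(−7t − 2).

(3t − 4s)(2t + 6 + 2s)(−7t − 2)
= (6t² + 18t + 6st − 8st − 24s − 8s²)(−7t − 2)    [distributive law]
= (6t² + 18t − 2st − 24s − 8s²)(−7t − 2)    [combine like terms]
= −42t³ − 12t² − 126t² − 36t + 14st² + 4st + 168st + 48s + 56s²t + 16s²    [distributive law]
= −42t³ − 138t² − 36t + 14st² + 172st + 48s + 56s²t + 16s²    [combine like terms]

−42t³ − 138t² − 36t + 14st² + 172st + 48s + 56s²t + 16s²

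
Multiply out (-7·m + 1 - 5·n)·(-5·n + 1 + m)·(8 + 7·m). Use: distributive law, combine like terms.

(-7·m + 1 - 5·n)·(-5·n + 1 + m)·(8 + 7·m)
= (35·m·n - 7·m - 7·m^2 - 5·n + 1 + m + 25·n^2 - 5·n - 5·m·n)·(8 + 7·m)    [distributive law]
= (30·m·n - 6·m - 7·m^2 - 10·n + 1 + 25·n^2)·(8 + 7·m)    [combine like terms]
= 240·m·n + 210·m^2·n - 48·m - 42·m^2 - 56·m^2 - 49·m^3 - 80·n - 70·m·n + 8 + 7·m + 200·n^2 + 175·m·n^2    [distributive law]
= 170·m·n + 210·m^2·n - 41·m - 98·m^2 - 49·m^3 - 80·n + 8 + 200·n^2 + 175·m·n^2    [combine like terms]

170·m·n + 210·m^2·n - 41·m - 98·m^2 - 49·m^3 - 80·n + 8 + 200·n^2 + 175·m·n^2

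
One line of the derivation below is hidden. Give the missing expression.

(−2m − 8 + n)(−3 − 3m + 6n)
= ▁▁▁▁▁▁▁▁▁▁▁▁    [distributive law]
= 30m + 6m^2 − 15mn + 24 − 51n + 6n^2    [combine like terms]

After distributive law, the bracketed line is:

6m + 6m^2 − 12mn + 24 + 24m − 48n − 3n − 3mn + 6n^2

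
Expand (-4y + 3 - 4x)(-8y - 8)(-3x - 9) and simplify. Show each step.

-96xy^2 - 288y^2 - 312xy - 72y - 216x + 216 - 96x^2y - 96x^2

(-4y + 3 - 4x)(-8y - 8)(-3x - 9)
= (32y^2 + 32y - 24y - 24 + 32xy + 32x)(-3x - 9)    [distributive law]
= (32y^2 + 8y - 24 + 32xy + 32x)(-3x - 9)    [combine like terms]
= -96xy^2 - 288y^2 - 24xy - 72y + 72x + 216 - 96x^2y - 288xy - 96x^2 - 288x    [distributive law]
= -96xy^2 - 288y^2 - 312xy - 72y - 216x + 216 - 96x^2y - 96x^2    [combine like terms]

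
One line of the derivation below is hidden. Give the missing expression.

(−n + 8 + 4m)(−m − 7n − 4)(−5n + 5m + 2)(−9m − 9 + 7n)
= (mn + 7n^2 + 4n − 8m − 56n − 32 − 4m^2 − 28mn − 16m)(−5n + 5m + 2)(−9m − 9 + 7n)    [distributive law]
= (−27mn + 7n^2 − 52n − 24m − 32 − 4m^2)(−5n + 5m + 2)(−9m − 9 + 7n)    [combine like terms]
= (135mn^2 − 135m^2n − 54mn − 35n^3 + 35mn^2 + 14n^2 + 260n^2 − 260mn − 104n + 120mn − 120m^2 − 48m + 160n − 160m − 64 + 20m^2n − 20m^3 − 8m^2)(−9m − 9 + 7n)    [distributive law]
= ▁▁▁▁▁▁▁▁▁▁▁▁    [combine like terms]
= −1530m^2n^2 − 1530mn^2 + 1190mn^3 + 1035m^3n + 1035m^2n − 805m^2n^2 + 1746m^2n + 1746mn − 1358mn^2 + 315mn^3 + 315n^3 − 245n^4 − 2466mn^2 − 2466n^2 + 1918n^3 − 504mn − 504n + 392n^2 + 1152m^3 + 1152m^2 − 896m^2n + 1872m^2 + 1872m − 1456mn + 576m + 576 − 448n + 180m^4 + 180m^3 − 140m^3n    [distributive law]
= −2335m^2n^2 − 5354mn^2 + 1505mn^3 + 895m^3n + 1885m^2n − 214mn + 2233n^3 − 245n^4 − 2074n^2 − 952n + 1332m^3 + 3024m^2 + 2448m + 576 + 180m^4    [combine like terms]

After combine like terms, the bracketed line is:

(170mn^2 − 115m^2n − 194mn − 35n^3 + 274n^2 + 56n − 128m^2 − 208m − 64 − 20m^3)(−9m − 9 + 7n)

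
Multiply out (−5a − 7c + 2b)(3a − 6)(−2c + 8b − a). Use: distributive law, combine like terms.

(−5a − 7c + 2b)(3a − 6)(−2c + 8b − a)
= (−15a² + 30a − 21ac + 42c + 6ab − 12b)(−2c + 8b − a)    [distributive law]
= 30a²c − 120a²b + 15a³ − 60ac + 240ab − 30a² + 42ac² − 168abc + 21a²c − 84c² + 336bc − 42ac − 12abc + 48ab² − 6a²b + 24bc − 96b² + 12ab    [distributive law]
= 51a²c − 126a²b + 15a³ − 102ac + 252ab − 30a² + 42ac² − 180abc − 84c² + 360bc + 48ab² − 96b²    [combine like terms]

51a²c − 126a²b + 15a³ − 102ac + 252ab − 30a² + 42ac² − 180abc − 84c² + 360bc + 48ab² − 96b²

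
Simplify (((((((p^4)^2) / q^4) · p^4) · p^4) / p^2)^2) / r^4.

(((((((p^4)^2) / q^4) · p^4) · p^4) / p^2)^2) / r^4
= (((((((p^4)^2) / q^4) · p^4) · p^4)^2) / ((p^2)^2)) / r^4    [power of a quotient]
= (((((((p^4)^2) / q^4) · p^4)^2) · ((p^4)^2)) / ((p^2)^2)) / r^4    [power of a product]
= (((((((p^4)^2) / q^4)^2) · ((p^4)^2)) · ((p^4)^2)) / ((p^2)^2)) / r^4    [power of a product]
= (((((((p^4)^2)^2) / ((q^4)^2)) · ((p^4)^2)) · ((p^4)^2)) / ((p^2)^2)) / r^4    [power of a quotient]
= ((((((p^4)^4) / ((q^4)^2)) · ((p^4)^2)) · ((p^4)^2)) / ((p^2)^2)) / r^4    [power of a power]
= ((((p^16 / ((q^4)^2)) · ((p^4)^2)) · ((p^4)^2)) / ((p^2)^2)) / r^4    [power of a power]
= ((((p^16 / q^8) · ((p^4)^2)) · ((p^4)^2)) / ((p^2)^2)) / r^4    [power of a power]
= ((((p^16 / q^8) · p^8) · ((p^4)^2)) / ((p^2)^2)) / r^4    [power of a power]
= ((((p^16 / q^8) · p^8) · p^8) / ((p^2)^2)) / r^4    [power of a power]
= ((((p^16 / q^8) · p^8) · p^8) / p^4) / r^4    [power of a power]
= p^28q^(-8)r^(-4)    [quotient of powers; product of powers]

p^28q^(-8)r^(-4)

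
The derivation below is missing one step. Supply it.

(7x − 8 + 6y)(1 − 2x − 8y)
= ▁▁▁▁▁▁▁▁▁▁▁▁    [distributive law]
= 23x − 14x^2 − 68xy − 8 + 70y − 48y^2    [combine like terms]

By distributive law:

7x − 14x^2 − 56xy − 8 + 16x + 64y + 6y − 12xy − 48y^2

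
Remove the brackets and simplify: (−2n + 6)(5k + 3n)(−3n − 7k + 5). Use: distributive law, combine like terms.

(−2n + 6)(5k + 3n)(−3n − 7k + 5)
= (−10kn − 6n^2 + 30k + 18n)(−3n − 7k + 5)    [distributive law]
= 30kn^2 + 70k^2n − 50kn + 18n^3 + 42kn^2 − 30n^2 − 90kn − 210k^2 + 150k − 54n^2 − 126kn + 90n    [distributive law]
= 72kn^2 + 70k^2n − 266kn + 18n^3 − 84n^2 − 210k^2 + 150k + 90n    [combine like terms]

72kn^2 + 70k^2n − 266kn + 18n^3 − 84n^2 − 210k^2 + 150k + 90n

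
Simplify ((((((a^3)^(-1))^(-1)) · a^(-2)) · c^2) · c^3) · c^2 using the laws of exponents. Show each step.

((((((a^3)^(-1))^(-1)) · a^(-2)) · c^2) · c^3) · c^2
= (((((a^3)^1) · a^(-2)) · c^2) · c^3) · c^2    [power of a power]
= (((a^3 · a^(-2)) · c^2) · c^3) · c^2    [power of a power]
= ((a · c^2) · c^3) · c^2    [product of powers]
= a·c^7    [product of powers]

a·c^7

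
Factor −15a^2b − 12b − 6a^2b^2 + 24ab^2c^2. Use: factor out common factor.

−15a^2b − 12b − 6a^2b^2 + 24ab^2c^2
= 3(−5a^2b − 4b − 2a^2b^2 + 8ab^2c^2)    [factor out 3]
= 3b(−5a^2 − 4 − 2a^2b + 8abc^2)    [factor out b]

3b(−5a^2 − 4 − 2a^2b + 8abc^2)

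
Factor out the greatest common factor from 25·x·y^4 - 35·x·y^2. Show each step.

5·x·y^2(5·y^2 - 7)

25·x·y^4 - 35·x·y^2
= 5(5·x·y^4 - 7·x·y^2)    [factor out 5]
= 5·x·y^2(5·y^2 - 7)    [factor out x·y^2]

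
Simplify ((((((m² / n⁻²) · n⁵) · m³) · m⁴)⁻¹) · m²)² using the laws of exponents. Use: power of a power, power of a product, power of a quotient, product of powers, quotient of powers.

m⁻¹⁴n⁻¹⁴

((((((m² / n⁻²) · n⁵) · m³) · m⁴)⁻¹) · m²)²
= ((((((m² / n⁻²) · n⁵) · m³) · m⁴)⁻¹)²) · ((m²)²)    [power of a product]
= (((((m² / n⁻²) · n⁵) · m³) · m⁴)⁻²) · ((m²)²)    [power of a power]
= (((((m² / n⁻²) · n⁵) · m³)⁻²) · ((m⁴)⁻²)) · ((m²)²)    [power of a product]
= (((((m² / n⁻²) · n⁵)⁻²) · ((m³)⁻²)) · ((m⁴)⁻²)) · ((m²)²)    [power of a product]
= (((((m² / n⁻²)⁻²) · ((n⁵)⁻²)) · ((m³)⁻²)) · ((m⁴)⁻²)) · ((m²)²)    [power of a product]
= ((((((m²)⁻²) / ((n⁻²)⁻²)) · ((n⁵)⁻²)) · ((m³)⁻²)) · ((m⁴)⁻²)) · ((m²)²)    [power of a quotient]
= ((((m⁻⁴ / ((n⁻²)⁻²)) · ((n⁵)⁻²)) · ((m³)⁻²)) · ((m⁴)⁻²)) · ((m²)²)    [power of a power]
= ((((m⁻⁴ / n⁴) · ((n⁵)⁻²)) · ((m³)⁻²)) · ((m⁴)⁻²)) · ((m²)²)    [power of a power]
= ((((m⁻⁴ / n⁴) · n⁻¹⁰) · ((m³)⁻²)) · ((m⁴)⁻²)) · ((m²)²)    [power of a power]
= ((((m⁻⁴ / n⁴) · n⁻¹⁰) · m⁻⁶) · ((m⁴)⁻²)) · ((m²)²)    [power of a power]
= ((((m⁻⁴ / n⁴) · n⁻¹⁰) · m⁻⁶) · m⁻⁸) · ((m²)²)    [power of a power]
= ((((m⁻⁴ / n⁴) · n⁻¹⁰) · m⁻⁶) · m⁻⁸) · m⁴    [power of a power]
= m⁻¹⁴n⁻¹⁴    [quotient of powers; product of powers]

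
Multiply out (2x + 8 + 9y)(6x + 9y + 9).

(2x + 8 + 9y)(6x + 9y + 9)
= 12x^2 + 18xy + 18x + 48x + 72y + 72 + 54xy + 81y^2 + 81y    [distributive law]
= 12x^2 + 72xy + 66x + 153y + 72 + 81y^2    [combine like terms]

12x^2 + 72xy + 66x + 153y + 72 + 81y^2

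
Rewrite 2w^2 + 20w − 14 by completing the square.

2(w + 5)^2 − 64

2w^2 + 20w − 14
= 2(w^2 + 10w) − 14    [factor out 2 from the w-terms]
= 2(w^2 + 10w + 25 − 25) − 14    [add and subtract 25 inside the bracket]
= 2(w + 5)^2 − 50 − 14    [perfect-square identity]
= 2(w + 5)^2 − 64    [combine constants]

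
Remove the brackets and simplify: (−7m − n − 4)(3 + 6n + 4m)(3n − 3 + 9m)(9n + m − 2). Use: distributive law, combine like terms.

(−7m − n − 4)(3 + 6n + 4m)(3n − 3 + 9m)(9n + m − 2)
= (−21m − 42mn − 28m^2 − 3n − 6n^2 − 4mn − 12 − 24n − 16m)(3n − 3 + 9m)(9n + m − 2)    [distributive law]
= (−37m − 46mn − 28m^2 − 27n − 6n^2 − 12)(3n − 3 + 9m)(9n + m − 2)    [combine like terms]
= (−111mn + 111m − 333m^2 − 138mn^2 + 138mn − 414m^2n − 84m^2n + 84m^2 − 252m^3 − 81n^2 + 81n − 243mn − 18n^3 + 18n^2 − 54mn^2 − 36n + 36 − 108m)(9n + m − 2)    [distributive law]
= (−216mn + 3m − 249m^2 − 192mn^2 − 498m^2n − 252m^3 − 63n^2 + 45n − 18n^3 + 36)(9n + m − 2)    [combine like terms]
= −1944mn^2 − 216m^2n + 432mn + 27mn + 3m^2 − 6m − 2241m^2n − 249m^3 + 498m^2 − 1728mn^3 − 192m^2n^2 + 384mn^2 − 4482m^2n^2 − 498m^3n + 996m^2n − 2268m^3n − 252m^4 + 504m^3 − 567n^3 − 63mn^2 + 126n^2 + 405n^2 + 45mn − 90n − 162n^4 − 18mn^3 + 36n^3 + 324n + 36m − 72    [distributive law]
= −1623mn^2 − 1461m^2n + 504mn + 501m^2 + 30m + 255m^3 − 1746mn^3 − 4674m^2n^2 − 2766m^3n − 252m^4 − 531n^3 + 531n^2 + 234n − 162n^4 − 72    [combine like terms]

−1623mn^2 − 1461m^2n + 504mn + 501m^2 + 30m + 255m^3 − 1746mn^3 − 4674m^2n^2 − 2766m^3n − 252m^4 − 531n^3 + 531n^2 + 234n − 162n^4 − 72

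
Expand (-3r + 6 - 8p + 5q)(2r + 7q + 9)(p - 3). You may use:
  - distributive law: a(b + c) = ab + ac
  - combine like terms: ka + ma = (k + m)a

(-3r + 6 - 8p + 5q)(2r + 7q + 9)(p - 3)
= (-6r² - 21qr - 27r + 12r + 42q + 54 - 16pr - 56pq - 72p + 10qr + 35q² + 45q)(p - 3)    [distributive law]
= (-6r² - 11qr - 15r + 87q + 54 - 16pr - 56pq - 72p + 35q²)(p - 3)    [combine like terms]
= -6pr² + 18r² - 11pqr + 33qr - 15pr + 45r + 87pq - 261q + 54p - 162 - 16p²r + 48pr - 56p²q + 168pq - 72p² + 216p + 35pq² - 105q²    [distributive law]
= -6pr² + 18r² - 11pqr + 33qr + 33pr + 45r + 255pq - 261q + 270p - 162 - 16p²r - 56p²q - 72p² + 35pq² - 105q²    [combine like terms]

-6pr² + 18r² - 11pqr + 33qr + 33pr + 45r + 255pq - 261q + 270p - 162 - 16p²r - 56p²q - 72p² + 35pq² - 105q²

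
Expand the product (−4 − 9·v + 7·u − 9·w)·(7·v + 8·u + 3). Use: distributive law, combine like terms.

(−4 − 9·v + 7·u − 9·w)·(7·v + 8·u + 3)
= −28·v − 32·u − 12 − 63·v² − 72·u·v − 27·v + 49·u·v + 56·u² + 21·u − 63·v·w − 72·u·w − 27·w    [distributive law]
= −55·v − 11·u − 12 − 63·v² − 23·u·v + 56·u² − 63·v·w − 72·u·w − 27·w    [combine like terms]

−55·v − 11·u − 12 − 63·v² − 23·u·v + 56·u² − 63·v·w − 72·u·w − 27·w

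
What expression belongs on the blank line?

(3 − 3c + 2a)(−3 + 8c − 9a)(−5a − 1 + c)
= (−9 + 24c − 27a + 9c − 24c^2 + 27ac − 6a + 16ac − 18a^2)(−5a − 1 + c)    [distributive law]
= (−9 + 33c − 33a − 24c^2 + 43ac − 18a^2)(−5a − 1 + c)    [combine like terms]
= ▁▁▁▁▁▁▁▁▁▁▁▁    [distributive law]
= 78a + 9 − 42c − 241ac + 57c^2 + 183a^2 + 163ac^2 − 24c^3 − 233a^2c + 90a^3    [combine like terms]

After distributive law, the bracketed line is:

45a + 9 − 9c − 165ac − 33c + 33c^2 + 165a^2 + 33a − 33ac + 120ac^2 + 24c^2 − 24c^3 − 215a^2c − 43ac + 43ac^2 + 90a^3 + 18a^2 − 18a^2c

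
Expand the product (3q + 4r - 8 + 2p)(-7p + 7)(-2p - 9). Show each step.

42p^2q + 147pq - 189q + 56p^2r + 196pr - 252r - 14p^2 - 518p + 504 + 28p^3

(3q + 4r - 8 + 2p)(-7p + 7)(-2p - 9)
= (-21pq + 21q - 28pr + 28r + 56p - 56 - 14p^2 + 14p)(-2p - 9)    [distributive law]
= (-21pq + 21q - 28pr + 28r + 70p - 56 - 14p^2)(-2p - 9)    [combine like terms]
= 42p^2q + 189pq - 42pq - 189q + 56p^2r + 252pr - 56pr - 252r - 140p^2 - 630p + 112p + 504 + 28p^3 + 126p^2    [distributive law]
= 42p^2q + 147pq - 189q + 56p^2r + 196pr - 252r - 14p^2 - 518p + 504 + 28p^3    [combine like terms]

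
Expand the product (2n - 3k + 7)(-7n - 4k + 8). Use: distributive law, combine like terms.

-14n^2 + 13kn - 33n + 12k^2 - 52k + 56

(2n - 3k + 7)(-7n - 4k + 8)
= -14n^2 - 8kn + 16n + 21kn + 12k^2 - 24k - 49n - 28k + 56    [distributive law]
= -14n^2 + 13kn - 33n + 12k^2 - 52k + 56    [combine like terms]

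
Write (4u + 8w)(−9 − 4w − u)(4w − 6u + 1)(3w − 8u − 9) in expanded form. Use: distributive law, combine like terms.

(4u + 8w)(−9 − 4w − u)(4w − 6u + 1)(3w − 8u − 9)
= (−36u − 16uw − 4u^2 − 72w − 32w^2 − 8uw)(4w − 6u + 1)(3w − 8u − 9)    [distributive law]
= (−36u − 24uw − 4u^2 − 72w − 32w^2)(4w − 6u + 1)(3w − 8u − 9)    [combine like terms]
= (−144uw + 216u^2 − 36u − 96uw^2 + 144u^2w − 24uw − 16u^2w + 24u^3 − 4u^2 − 288w^2 + 432uw − 72w − 128w^3 + 192uw^2 − 32w^2)(3w − 8u − 9)    [distributive law]
= (264uw + 212u^2 − 36u + 96uw^2 + 128u^2w + 24u^3 − 320w^2 − 72w − 128w^3)(3w − 8u − 9)    [combine like terms]
= 792uw^2 − 2112u^2w − 2376uw + 636u^2w − 1696u^3 − 1908u^2 − 108uw + 288u^2 + 324u + 288uw^3 − 768u^2w^2 − 864uw^2 + 384u^2w^2 − 1024u^3w − 1152u^2w + 72u^3w − 192u^4 − 216u^3 − 960w^3 + 2560uw^2 + 2880w^2 − 216w^2 + 576uw + 648w − 384w^4 + 1024uw^3 + 1152w^3    [distributive law]
= 2488uw^2 − 2628u^2w − 1908uw − 1912u^3 − 1620u^2 + 324u + 1312uw^3 − 384u^2w^2 − 952u^3w − 192u^4 + 192w^3 + 2664w^2 + 648w − 384w^4    [combine like terms]

2488uw^2 − 2628u^2w − 1908uw − 1912u^3 − 1620u^2 + 324u + 1312uw^3 − 384u^2w^2 − 952u^3w − 192u^4 + 192w^3 + 2664w^2 + 648w − 384w^4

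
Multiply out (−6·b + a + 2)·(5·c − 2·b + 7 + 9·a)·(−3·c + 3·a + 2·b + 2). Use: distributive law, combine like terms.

(−6·b + a + 2)·(5·c − 2·b + 7 + 9·a)·(−3·c + 3·a + 2·b + 2)
= (−30·b·c + 12·b^2 − 42·b − 54·a·b + 5·a·c − 2·a·b + 7·a + 9·a^2 + 10·c − 4·b + 14 + 18·a)·(−3·c + 3·a + 2·b + 2)    [distributive law]
= (−30·b·c + 12·b^2 − 46·b − 56·a·b + 5·a·c + 25·a + 9·a^2 + 10·c + 14)·(−3·c + 3·a + 2·b + 2)    [combine like terms]
= 90·b·c^2 − 90·a·b·c − 60·b^2·c − 60·b·c − 36·b^2·c + 36·a·b^2 + 24·b^3 + 24·b^2 + 138·b·c − 138·a·b − 92·b^2 − 92·b + 168·a·b·c − 168·a^2·b − 112·a·b^2 − 112·a·b − 15·a·c^2 + 15·a^2·c + 10·a·b·c + 10·a·c − 75·a·c + 75·a^2 + 50·a·b + 50·a − 27·a^2·c + 27·a^3 + 18·a^2·b + 18·a^2 − 30·c^2 + 30·a·c + 20·b·c + 20·c − 42·c + 42·a + 28·b + 28    [distributive law]
= 90·b·c^2 + 88·a·b·c − 96·b^2·c + 98·b·c − 76·a·b^2 + 24·b^3 − 68·b^2 − 200·a·b − 64·b − 150·a^2·b − 15·a·c^2 − 12·a^2·c − 35·a·c + 93·a^2 + 92·a + 27·a^3 − 30·c^2 − 22·c + 28    [combine like terms]

90·b·c^2 + 88·a·b·c − 96·b^2·c + 98·b·c − 76·a·b^2 + 24·b^3 − 68·b^2 − 200·a·b − 64·b − 150·a^2·b − 15·a·c^2 − 12·a^2·c − 35·a·c + 93·a^2 + 92·a + 27·a^3 − 30·c^2 − 22·c + 28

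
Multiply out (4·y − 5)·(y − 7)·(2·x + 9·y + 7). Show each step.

(4·y − 5)·(y − 7)·(2·x + 9·y + 7)
= (4·y^2 − 28·y − 5·y + 35)·(2·x + 9·y + 7)    [distributive law]
= (4·y^2 − 33·y + 35)·(2·x + 9·y + 7)    [combine like terms]
= 8·x·y^2 + 36·y^3 + 28·y^2 − 66·x·y − 297·y^2 − 231·y + 70·x + 315·y + 245    [distributive law]
= 8·x·y^2 + 36·y^3 − 269·y^2 − 66·x·y + 84·y + 70·x + 245    [combine like terms]

8·x·y^2 + 36·y^3 − 269·y^2 − 66·x·y + 84·y + 70·x + 245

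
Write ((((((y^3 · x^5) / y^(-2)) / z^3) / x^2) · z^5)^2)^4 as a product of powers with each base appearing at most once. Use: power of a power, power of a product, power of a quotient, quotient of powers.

((((((y^3 · x^5) / y^(-2)) / z^3) / x^2) · z^5)^2)^4
= (((((y^3 · x^5) / y^(-2)) / z^3) / x^2) · z^5)^8    [power of a power]
= (((((y^3 · x^5) / y^(-2)) / z^3) / x^2)^8) · ((z^5)^8)    [power of a product]
= (((((y^3 · x^5) / y^(-2)) / z^3)^8) / ((x^2)^8)) · ((z^5)^8)    [power of a quotient]
= (((((y^3 · x^5) / y^(-2))^8) / ((z^3)^8)) / ((x^2)^8)) · ((z^5)^8)    [power of a quotient]
= (((((y^3 · x^5)^8) / ((y^(-2))^8)) / ((z^3)^8)) / ((x^2)^8)) · ((z^5)^8)    [power of a quotient]
= ((((((y^3)^8) · ((x^5)^8)) / ((y^(-2))^8)) / ((z^3)^8)) / ((x^2)^8)) · ((z^5)^8)    [power of a product]
= ((((y^24 · ((x^5)^8)) / ((y^(-2))^8)) / ((z^3)^8)) / ((x^2)^8)) · ((z^5)^8)    [power of a power]
= ((((y^24 · x^40) / ((y^(-2))^8)) / ((z^3)^8)) / ((x^2)^8)) · ((z^5)^8)    [power of a power]
= ((((y^24 · x^40) / y^(-16)) / ((z^3)^8)) / ((x^2)^8)) · ((z^5)^8)    [power of a power]
= ((((y^24 · x^40) / y^(-16)) / z^24) / ((x^2)^8)) · ((z^5)^8)    [power of a power]
= ((((y^24 · x^40) / y^(-16)) / z^24) / x^16) · ((z^5)^8)    [power of a power]
= ((((y^24 · x^40) / y^(-16)) / z^24) / x^16) · z^40    [power of a power]
= x^24·y^40·z^16    [quotient of powers]

x^24·y^40·z^16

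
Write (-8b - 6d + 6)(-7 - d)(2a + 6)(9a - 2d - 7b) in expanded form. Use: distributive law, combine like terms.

1008a²b - 296abd - 784ab² + 3612ab - 2184bd - 2352b² + 144a²bd - 116abd² - 112ab²d - 348bd² - 336b²d + 648a²d + 180ad² + 2112ad - 432d² + 108a²d² - 24ad³ - 72d³ - 756a² - 2268a + 504d + 1764b

(-8b - 6d + 6)(-7 - d)(2a + 6)(9a - 2d - 7b)
= (56b + 8bd + 42d + 6d² - 42 - 6d)(2a + 6)(9a - 2d - 7b)    [distributive law]
= (56b + 8bd + 36d + 6d² - 42)(2a + 6)(9a - 2d - 7b)    [combine like terms]
= (112ab + 336b + 16abd + 48bd + 72ad + 216d + 12ad² + 36d² - 84a - 252)(9a - 2d - 7b)    [distributive law]
= 1008a²b - 224abd - 784ab² + 3024ab - 672bd - 2352b² + 144a²bd - 32abd² - 112ab²d + 432abd - 96bd² - 336b²d + 648a²d - 144ad² - 504abd + 1944ad - 432d² - 1512bd + 108a²d² - 24ad³ - 84abd² + 324ad² - 72d³ - 252bd² - 756a² + 168ad + 588ab - 2268a + 504d + 1764b    [distributive law]
= 1008a²b - 296abd - 784ab² + 3612ab - 2184bd - 2352b² + 144a²bd - 116abd² - 112ab²d - 348bd² - 336b²d + 648a²d + 180ad² + 2112ad - 432d² + 108a²d² - 24ad³ - 72d³ - 756a² - 2268a + 504d + 1764b    [combine like terms]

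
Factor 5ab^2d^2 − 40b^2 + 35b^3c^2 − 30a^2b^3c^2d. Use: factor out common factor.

5b^2(ad^2 − 8 + 7bc^2 − 6a^2bc^2d)

5ab^2d^2 − 40b^2 + 35b^3c^2 − 30a^2b^3c^2d
= 5(ab^2d^2 − 8b^2 + 7b^3c^2 − 6a^2b^3c^2d)    [factor out 5]
= 5b^2(ad^2 − 8 + 7bc^2 − 6a^2bc^2d)    [factor out b^2]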